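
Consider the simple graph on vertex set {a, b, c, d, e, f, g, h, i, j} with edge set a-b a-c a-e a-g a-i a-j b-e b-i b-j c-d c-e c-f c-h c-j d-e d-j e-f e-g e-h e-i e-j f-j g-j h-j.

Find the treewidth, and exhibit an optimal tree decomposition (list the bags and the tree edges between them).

Each bag holds 4 vertices, so the decomposition has width 3, which upper-bounds the treewidth. On the other hand G contains the 4-clique {a, e, g, j}. A clique must lie in a single bag of any decomposition, so no decomposition can have width below 3. Hence tw(G) = 3 exactly.

Treewidth 3.
Bags: B1 = {a, b, e, j}  B2 = {a, c, e, j}  B3 = {a, e, g, j}  B4 = {a, b, e, i}  B5 = {c, e, h, j}  B6 = {c, d, e, j}  B7 = {c, e, f, j}
Tree: B1–B2, B1–B3, B1–B4, B2–B5, B2–B6, B6–B7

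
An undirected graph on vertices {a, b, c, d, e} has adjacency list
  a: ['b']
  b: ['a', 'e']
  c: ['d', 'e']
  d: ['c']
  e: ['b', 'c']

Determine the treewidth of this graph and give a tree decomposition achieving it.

Treewidth 1.
Bags: B1 = {a, b}  B2 = {b, e}  B3 = {c, e}  B4 = {c, d}
Tree: B1–B2, B2–B3, B3–B4

The largest bag has 2 vertices, giving width 1; this decomposition certifies tw(G) ≤ 1. Any graph with an edge has treewidth ≥ 1, and G has the edge a–b. The upper and lower bounds meet at 1, so that is the treewidth.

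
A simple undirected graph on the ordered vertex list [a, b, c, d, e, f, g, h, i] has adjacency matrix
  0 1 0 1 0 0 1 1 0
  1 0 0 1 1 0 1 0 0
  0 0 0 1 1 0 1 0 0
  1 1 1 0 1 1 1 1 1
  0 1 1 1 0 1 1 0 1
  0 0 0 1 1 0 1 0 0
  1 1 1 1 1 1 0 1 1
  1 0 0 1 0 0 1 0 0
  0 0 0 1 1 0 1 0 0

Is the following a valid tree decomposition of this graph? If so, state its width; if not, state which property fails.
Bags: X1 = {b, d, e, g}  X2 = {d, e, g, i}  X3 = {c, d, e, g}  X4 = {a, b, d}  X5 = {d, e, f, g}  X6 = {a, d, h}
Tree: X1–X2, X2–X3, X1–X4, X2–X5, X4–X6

No — edge (g,a) lies in no bag.

A tree decomposition must satisfy three properties: every vertex lies in some bag; for every edge, both endpoints lie together in some bag; and for every vertex, the bags containing it form a connected subtree. Here edge (g,a) lies in no bag, so the decomposition is invalid.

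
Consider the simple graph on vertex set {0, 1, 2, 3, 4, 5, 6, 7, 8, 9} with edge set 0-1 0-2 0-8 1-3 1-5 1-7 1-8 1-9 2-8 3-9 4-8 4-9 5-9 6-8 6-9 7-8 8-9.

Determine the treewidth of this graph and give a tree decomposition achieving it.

Treewidth 2.
One such decomposition:
Bags: B1 = {1, 8, 9}  B2 = {1, 5, 9}  B3 = {1, 7, 8}  B4 = {1, 3, 9}  B5 = {6, 8, 9}  B6 = {4, 8, 9}  B7 = {0, 1, 8}  B8 = {0, 2, 8}
Tree: B1–B2, B1–B3, B1–B4, B1–B5, B1–B6, B3–B7, B7–B8

The largest bag has 3 vertices, giving width 2; this decomposition certifies tw(G) ≤ 2. On the other hand G contains the 3-clique {0, 1, 8}. A clique must lie in a single bag of any decomposition, so no decomposition can have width below 2. Combining the bounds, tw(G) = 2.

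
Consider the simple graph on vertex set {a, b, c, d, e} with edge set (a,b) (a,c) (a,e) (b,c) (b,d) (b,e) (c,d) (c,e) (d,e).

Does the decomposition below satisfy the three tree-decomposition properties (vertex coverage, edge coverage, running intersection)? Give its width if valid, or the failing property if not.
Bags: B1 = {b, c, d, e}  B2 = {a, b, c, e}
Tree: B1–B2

Yes; width 3.

Vertex coverage: the bags together contain {a, b, c, d, e}, the full vertex set. Edge coverage: each edge of G has both endpoints in at least one bag. Running intersection: for every vertex, the bags containing it form a connected subtree. All three properties hold, so this is a valid tree decomposition of width max|bag| − 1 = 3, and hence tw(G) ≤ 3.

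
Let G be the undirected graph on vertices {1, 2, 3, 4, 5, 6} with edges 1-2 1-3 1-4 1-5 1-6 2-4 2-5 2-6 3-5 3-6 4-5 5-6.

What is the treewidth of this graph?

A width-3 tree decomposition is:
Bags: B1 = {1, 2, 5, 6}  B2 = {1, 2, 4, 5}  B3 = {1, 3, 5, 6}
Tree: B1–B2, B1–B3
Each bag holds 4 vertices, so the decomposition has width 3, which upper-bounds the treewidth. For the lower bound, the 4 vertices {1, 2, 4, 5} are pairwise adjacent, and any tree decomposition puts a clique entirely inside one bag — forcing width ≥ 3. Hence tw(G) = 3 exactly.

3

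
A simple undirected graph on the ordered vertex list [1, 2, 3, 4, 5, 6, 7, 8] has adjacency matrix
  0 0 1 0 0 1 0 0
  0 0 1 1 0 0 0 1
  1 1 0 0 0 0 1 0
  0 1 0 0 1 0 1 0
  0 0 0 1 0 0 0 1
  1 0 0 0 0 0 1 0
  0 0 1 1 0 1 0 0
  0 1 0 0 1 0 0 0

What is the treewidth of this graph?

2

A width-2 tree decomposition is:
Bags: B1 = {2, 5, 8}  B2 = {2, 4, 5}  B3 = {2, 3, 4}  B4 = {3, 4, 7}  B5 = {1, 3, 7}  B6 = {1, 6, 7}
Tree: B1–B2, B2–B3, B3–B4, B4–B5, B5–B6
Each bag holds 3 vertices, so the decomposition has width 2, which upper-bounds the treewidth. Since 8–5–4–2–8 is a cycle in G, G is not acyclic. Forests are exactly the graphs of treewidth ≤ 1, so tw(G) ≥ 2. Hence tw(G) = 2 exactly.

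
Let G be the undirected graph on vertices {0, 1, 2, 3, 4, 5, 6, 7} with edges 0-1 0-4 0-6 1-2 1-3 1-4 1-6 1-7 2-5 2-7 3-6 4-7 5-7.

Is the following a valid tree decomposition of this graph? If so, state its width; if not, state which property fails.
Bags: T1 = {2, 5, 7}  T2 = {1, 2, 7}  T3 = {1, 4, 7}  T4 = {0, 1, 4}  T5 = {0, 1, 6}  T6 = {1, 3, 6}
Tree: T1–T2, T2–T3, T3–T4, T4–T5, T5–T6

Every vertex of G appears in some bag (union = {0, 1, 2, 3, 4, 5, 6, 7}); every edge is covered by a bag; and for each vertex v the set of bags containing v is connected in the bag tree. The decomposition is therefore valid. The largest bag has 3 vertices, so the width is 2.

Yes; width 2.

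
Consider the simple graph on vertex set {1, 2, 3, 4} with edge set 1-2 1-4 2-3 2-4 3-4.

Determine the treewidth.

A width-2 tree decomposition is:
Bags: B1 = {1, 2, 4}  B2 = {2, 3, 4}
Tree: B1–B2
Each bag holds 3 vertices, so the decomposition has width 2, which upper-bounds the treewidth. For the lower bound, the 3 vertices {1, 2, 4} are pairwise adjacent, and any tree decomposition puts a clique entirely inside one bag — forcing width ≥ 2. Combining the bounds, tw(G) = 2.

2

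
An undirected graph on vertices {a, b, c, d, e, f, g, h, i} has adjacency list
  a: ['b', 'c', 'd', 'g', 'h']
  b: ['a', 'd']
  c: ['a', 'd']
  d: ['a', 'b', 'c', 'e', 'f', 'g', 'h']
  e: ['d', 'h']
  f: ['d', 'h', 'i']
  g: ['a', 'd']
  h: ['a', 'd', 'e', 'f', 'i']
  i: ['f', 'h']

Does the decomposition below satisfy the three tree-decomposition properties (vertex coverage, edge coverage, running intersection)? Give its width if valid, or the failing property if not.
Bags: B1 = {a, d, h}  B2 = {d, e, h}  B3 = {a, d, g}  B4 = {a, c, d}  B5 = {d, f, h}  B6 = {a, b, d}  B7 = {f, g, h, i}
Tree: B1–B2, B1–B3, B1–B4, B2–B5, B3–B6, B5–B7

No — bags containing vertex g are not connected in the tree.

A tree decomposition must satisfy three properties: every vertex lies in some bag; for every edge, both endpoints lie together in some bag; and for every vertex, the bags containing it form a connected subtree. Here bags containing vertex g are not connected in the tree, so the decomposition is invalid.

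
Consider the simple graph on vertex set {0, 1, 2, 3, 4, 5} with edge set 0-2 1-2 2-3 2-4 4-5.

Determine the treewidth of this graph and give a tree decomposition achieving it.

The largest bag has 2 vertices, giving width 1; this decomposition certifies tw(G) ≤ 1. Any graph with an edge has treewidth ≥ 1, and G has the edge 2–4. The upper and lower bounds meet at 1, so that is the treewidth.

Treewidth 1.
One such decomposition:
Bags: B1 = {2, 4}  B2 = {0, 2}  B3 = {2, 3}  B4 = {4, 5}  B5 = {1, 2}
Tree: B1–B2, B1–B3, B1–B4, B1–B5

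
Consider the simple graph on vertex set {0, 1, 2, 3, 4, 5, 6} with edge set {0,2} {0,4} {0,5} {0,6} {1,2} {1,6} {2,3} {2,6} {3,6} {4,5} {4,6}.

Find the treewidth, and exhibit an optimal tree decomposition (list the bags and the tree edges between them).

Treewidth 2.
One such decomposition:
Bags: B1 = {0, 2, 6}  B2 = {0, 4, 6}  B3 = {2, 3, 6}  B4 = {1, 2, 6}  B5 = {0, 4, 5}
Tree: B1–B2, B1–B3, B1–B4, B2–B5

Every bag has size at most 3, so the width is 3 − 1 = 2 and tw(G) ≤ 2. Conversely, {0, 4, 5} is a clique of size 3, and the vertices of any clique must share a bag in every tree decomposition; so some bag has ≥ 3 vertices and tw(G) ≥ 2. The upper and lower bounds meet at 2, so that is the treewidth.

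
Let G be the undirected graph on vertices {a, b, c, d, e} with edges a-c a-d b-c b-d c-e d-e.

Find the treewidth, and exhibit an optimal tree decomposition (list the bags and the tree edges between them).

Every bag has size at most 3, so the width is 3 − 1 = 2 and tw(G) ≤ 2. For the lower bound, G contains the cycle e–c–a–d–e, so G is not a forest; only forests have treewidth ≤ 1, hence tw(G) ≥ 2. The upper and lower bounds meet at 2, so that is the treewidth.

Treewidth 2.
One such decomposition:
Bags: B1 = {c, d, e}  B2 = {a, c, d}  B3 = {b, c, d}
Tree: B1–B2, B2–B3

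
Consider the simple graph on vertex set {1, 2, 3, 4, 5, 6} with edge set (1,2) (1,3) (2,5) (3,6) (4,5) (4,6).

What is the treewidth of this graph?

2

A width-2 tree decomposition is:
Bags: B1 = {1, 3, 6}  B2 = {1, 4, 6}  B3 = {1, 4, 5}  B4 = {1, 2, 5}
Tree: B1–B2, B2–B3, B3–B4
Each bag holds 3 vertices, so the decomposition has width 2, which upper-bounds the treewidth. The edges 1–3–6–4–5–2–1 form a cycle, so G is not a tree and its treewidth is at least 2. Combining the bounds, tw(G) = 2.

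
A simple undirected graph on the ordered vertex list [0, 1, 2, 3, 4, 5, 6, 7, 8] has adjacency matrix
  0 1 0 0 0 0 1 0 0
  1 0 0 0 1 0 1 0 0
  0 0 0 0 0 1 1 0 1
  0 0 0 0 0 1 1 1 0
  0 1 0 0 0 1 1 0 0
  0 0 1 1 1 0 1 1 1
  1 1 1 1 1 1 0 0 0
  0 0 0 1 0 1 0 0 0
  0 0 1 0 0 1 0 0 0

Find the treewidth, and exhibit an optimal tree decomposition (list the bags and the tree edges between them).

Treewidth 2.
Bags: B1 = {0, 1, 6}  B2 = {1, 4, 6}  B3 = {4, 5, 6}  B4 = {3, 5, 6}  B5 = {2, 5, 6}  B6 = {2, 5, 8}  B7 = {3, 5, 7}
Tree: B1–B2, B2–B3, B3–B4, B4–B5, B5–B6, B4–B7

Every bag has size at most 3, so the width is 3 − 1 = 2 and tw(G) ≤ 2. For the lower bound, the 3 vertices {0, 1, 6} are pairwise adjacent, and any tree decomposition puts a clique entirely inside one bag — forcing width ≥ 2. Hence tw(G) = 2 exactly.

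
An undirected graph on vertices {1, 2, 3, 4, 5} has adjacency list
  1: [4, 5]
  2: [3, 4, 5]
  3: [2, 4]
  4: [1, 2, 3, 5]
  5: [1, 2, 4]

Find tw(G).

A width-2 tree decomposition is:
Bags: B1 = {2, 4, 5}  B2 = {1, 4, 5}  B3 = {2, 3, 4}
Tree: B1–B2, B1–B3
Each bag holds 3 vertices, so the decomposition has width 2, which upper-bounds the treewidth. Conversely, {1, 4, 5} is a clique of size 3, and the vertices of any clique must share a bag in every tree decomposition; so some bag has ≥ 3 vertices and tw(G) ≥ 2. Therefore the treewidth is 2.

2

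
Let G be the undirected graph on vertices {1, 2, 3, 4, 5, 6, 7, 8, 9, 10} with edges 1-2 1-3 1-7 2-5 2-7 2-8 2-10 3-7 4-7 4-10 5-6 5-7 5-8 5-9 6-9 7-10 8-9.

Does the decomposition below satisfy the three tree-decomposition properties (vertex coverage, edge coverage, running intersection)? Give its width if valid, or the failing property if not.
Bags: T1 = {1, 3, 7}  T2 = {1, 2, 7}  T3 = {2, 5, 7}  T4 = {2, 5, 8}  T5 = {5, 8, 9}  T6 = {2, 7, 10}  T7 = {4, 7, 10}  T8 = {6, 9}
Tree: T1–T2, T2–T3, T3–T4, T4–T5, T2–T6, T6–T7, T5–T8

A tree decomposition must satisfy three properties: every vertex lies in some bag; for every edge, both endpoints lie together in some bag; and for every vertex, the bags containing it form a connected subtree. Here edge (5,6) lies in no bag, so the decomposition is invalid.

No — edge (5,6) lies in no bag.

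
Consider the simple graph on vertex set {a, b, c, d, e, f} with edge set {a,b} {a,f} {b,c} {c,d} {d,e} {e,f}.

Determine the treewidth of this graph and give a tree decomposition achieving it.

Every bag has size at most 3, so the width is 3 − 1 = 2 and tw(G) ≤ 2. Since a–f–e–d–c–b–a is a cycle in G, G is not acyclic. Forests are exactly the graphs of treewidth ≤ 1, so tw(G) ≥ 2. The upper and lower bounds meet at 2, so that is the treewidth.

Treewidth 2.
Bags: B1 = {a, e, f}  B2 = {a, d, e}  B3 = {a, c, d}  B4 = {a, b, c}
Tree: B1–B2, B2–B3, B3–B4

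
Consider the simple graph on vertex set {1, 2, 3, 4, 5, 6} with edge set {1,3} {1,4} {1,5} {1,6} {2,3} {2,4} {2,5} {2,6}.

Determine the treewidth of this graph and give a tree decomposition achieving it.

Every bag has size at most 3, so the width is 3 − 1 = 2 and tw(G) ≤ 2. Since 5–1–3–2–5 is a cycle in G, G is not acyclic. Forests are exactly the graphs of treewidth ≤ 1, so tw(G) ≥ 2. Combining the bounds, tw(G) = 2.

Treewidth 2.
One such decomposition:
Bags: B1 = {1, 2, 5}  B2 = {1, 2, 3}  B3 = {1, 2, 4}  B4 = {1, 2, 6}
Tree: B1–B2, B2–B3, B3–B4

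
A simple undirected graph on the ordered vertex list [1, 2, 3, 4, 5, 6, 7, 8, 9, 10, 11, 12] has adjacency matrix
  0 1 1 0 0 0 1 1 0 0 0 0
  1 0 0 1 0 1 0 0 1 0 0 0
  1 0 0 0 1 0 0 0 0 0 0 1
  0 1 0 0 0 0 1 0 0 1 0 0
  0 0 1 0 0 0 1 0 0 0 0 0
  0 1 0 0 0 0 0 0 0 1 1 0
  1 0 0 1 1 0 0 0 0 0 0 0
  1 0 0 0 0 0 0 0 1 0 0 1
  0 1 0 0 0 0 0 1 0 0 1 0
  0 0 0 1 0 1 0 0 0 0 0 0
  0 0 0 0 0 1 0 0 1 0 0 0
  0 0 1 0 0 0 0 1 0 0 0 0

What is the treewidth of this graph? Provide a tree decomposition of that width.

The largest bag has 4 vertices, giving width 3; this decomposition certifies tw(G) ≤ 3. For the lower bound: the 4 vertex sets {3,5,12}, {8}, {1}, {2,4,7,9} are disjoint, each induces a connected subgraph, and every pair is joined by at least one edge of G. Contracting each set to a single vertex therefore yields K_{4} as a minor, and since treewidth is minor-monotone, tw(G) ≥ tw(K_{4}) = 3. Combining the bounds, tw(G) = 3.

Treewidth 3.
One such decomposition:
Bags: B1 = {3, 5, 8, 12}  B2 = {1, 3, 5, 8}  B3 = {1, 5, 7, 8}  B4 = {1, 7, 8, 9}  B5 = {1, 2, 7, 9}  B6 = {2, 4, 7, 9}  B7 = {2, 4, 9, 11}  B8 = {2, 4, 6, 11}  B9 = {4, 6, 10, 11}
Tree: B1–B2, B2–B3, B3–B4, B4–B5, B5–B6, B6–B7, B7–B8, B8–B9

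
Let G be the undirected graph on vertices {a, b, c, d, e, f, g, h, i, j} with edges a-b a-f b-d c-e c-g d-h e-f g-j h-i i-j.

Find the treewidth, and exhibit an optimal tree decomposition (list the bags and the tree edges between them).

The largest bag has 3 vertices, giving width 2; this decomposition certifies tw(G) ≤ 2. The edges f–e–c–g–j–i–h–d–b–a–f form a cycle, so G is not a tree and its treewidth is at least 2. Hence tw(G) = 2 exactly.

Treewidth 2.
Bags: B1 = {c, e, f}  B2 = {c, f, g}  B3 = {f, g, j}  B4 = {f, i, j}  B5 = {f, h, i}  B6 = {d, f, h}  B7 = {b, d, f}  B8 = {a, b, f}
Tree: B1–B2, B2–B3, B3–B4, B4–B5, B5–B6, B6–B7, B7–B8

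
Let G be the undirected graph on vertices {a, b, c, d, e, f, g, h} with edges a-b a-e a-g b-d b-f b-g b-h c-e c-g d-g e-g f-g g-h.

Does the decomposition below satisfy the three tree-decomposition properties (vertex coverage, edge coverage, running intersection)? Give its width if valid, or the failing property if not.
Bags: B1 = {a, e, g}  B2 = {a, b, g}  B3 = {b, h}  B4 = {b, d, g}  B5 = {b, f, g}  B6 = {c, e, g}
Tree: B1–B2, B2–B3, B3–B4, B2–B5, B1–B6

No — edge (g,h) lies in no bag.

A tree decomposition must satisfy three properties: every vertex lies in some bag; for every edge, both endpoints lie together in some bag; and for every vertex, the bags containing it form a connected subtree. Here edge (g,h) lies in no bag, so the decomposition is invalid.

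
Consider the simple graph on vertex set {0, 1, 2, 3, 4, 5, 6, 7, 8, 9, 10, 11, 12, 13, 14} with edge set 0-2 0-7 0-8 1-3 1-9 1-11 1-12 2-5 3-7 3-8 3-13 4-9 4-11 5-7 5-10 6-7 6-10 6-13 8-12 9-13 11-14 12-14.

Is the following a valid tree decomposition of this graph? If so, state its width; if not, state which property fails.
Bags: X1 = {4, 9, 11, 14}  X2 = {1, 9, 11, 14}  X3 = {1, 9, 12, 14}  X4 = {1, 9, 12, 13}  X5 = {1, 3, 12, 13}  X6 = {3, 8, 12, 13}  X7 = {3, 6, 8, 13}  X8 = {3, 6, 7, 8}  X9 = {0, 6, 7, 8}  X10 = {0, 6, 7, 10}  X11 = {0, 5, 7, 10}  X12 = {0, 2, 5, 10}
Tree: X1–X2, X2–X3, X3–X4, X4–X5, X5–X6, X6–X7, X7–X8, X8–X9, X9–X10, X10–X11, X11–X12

Yes; width 3.

Checking the three conditions: (i) the bags cover all of {0, 1, 2, 3, 4, 5, 6, 7, 8, 9, 10, 11, 12, 13, 14}; (ii) for each edge, some bag contains both endpoints; (iii) the bags containing any fixed vertex form a subtree. All hold, so the decomposition is valid with width 4 − 1 = 3.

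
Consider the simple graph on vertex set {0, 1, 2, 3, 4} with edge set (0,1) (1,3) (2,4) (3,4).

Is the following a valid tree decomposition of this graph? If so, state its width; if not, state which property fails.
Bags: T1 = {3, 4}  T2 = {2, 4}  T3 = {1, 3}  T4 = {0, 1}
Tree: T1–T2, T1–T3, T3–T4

Yes; width 1.

Every vertex of G appears in some bag (union = {0, 1, 2, 3, 4}); every edge is covered by a bag; and for each vertex v the set of bags containing v is connected in the bag tree. The decomposition is therefore valid. The largest bag has 2 vertices, so the width is 1.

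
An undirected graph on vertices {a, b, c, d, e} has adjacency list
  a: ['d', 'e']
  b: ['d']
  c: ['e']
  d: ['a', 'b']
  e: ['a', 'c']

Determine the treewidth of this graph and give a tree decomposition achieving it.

Treewidth 1.
One such decomposition:
Bags: B1 = {b, d}  B2 = {a, d}  B3 = {a, e}  B4 = {c, e}
Tree: B1–B2, B2–B3, B3–B4

The largest bag has 2 vertices, giving width 1; this decomposition certifies tw(G) ≤ 1. Any graph with an edge has treewidth ≥ 1, and G has the edge b–d. Combining the bounds, tw(G) = 1.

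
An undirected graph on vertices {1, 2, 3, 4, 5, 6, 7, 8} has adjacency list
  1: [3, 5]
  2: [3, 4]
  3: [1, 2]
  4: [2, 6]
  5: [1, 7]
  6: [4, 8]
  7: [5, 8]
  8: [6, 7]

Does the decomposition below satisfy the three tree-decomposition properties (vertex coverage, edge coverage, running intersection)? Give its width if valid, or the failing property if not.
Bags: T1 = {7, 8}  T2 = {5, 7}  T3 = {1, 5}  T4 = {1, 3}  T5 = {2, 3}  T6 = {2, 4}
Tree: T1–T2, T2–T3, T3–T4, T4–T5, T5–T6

No — vertex 6 appears in no bag.

A tree decomposition must satisfy three properties: every vertex lies in some bag; for every edge, both endpoints lie together in some bag; and for every vertex, the bags containing it form a connected subtree. Here vertex 6 appears in no bag, so the decomposition is invalid.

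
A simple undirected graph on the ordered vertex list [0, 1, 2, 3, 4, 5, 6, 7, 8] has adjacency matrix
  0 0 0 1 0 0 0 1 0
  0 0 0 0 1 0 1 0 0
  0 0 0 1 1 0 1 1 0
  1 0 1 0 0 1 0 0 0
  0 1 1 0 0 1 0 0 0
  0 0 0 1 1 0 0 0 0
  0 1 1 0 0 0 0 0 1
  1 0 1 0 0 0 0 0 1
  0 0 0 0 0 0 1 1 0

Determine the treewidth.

3

A width-3 tree decomposition is:
Bags: B1 = {1, 4, 5, 6}  B2 = {2, 4, 5, 6}  B3 = {2, 3, 5, 6}  B4 = {2, 3, 6, 8}  B5 = {2, 3, 7, 8}  B6 = {0, 3, 7, 8}
Tree: B1–B2, B2–B3, B3–B4, B4–B5, B5–B6
The largest bag has 4 vertices, giving width 3; this decomposition certifies tw(G) ≤ 3. For the lower bound: the 4 vertex sets {1,4,5}, {6}, {2}, {0,3,7,8} are disjoint, each induces a connected subgraph, and every pair is joined by at least one edge of G. Contracting each set to a single vertex therefore yields K_{4} as a minor, and since treewidth is minor-monotone, tw(G) ≥ tw(K_{4}) = 3. Therefore the treewidth is 3.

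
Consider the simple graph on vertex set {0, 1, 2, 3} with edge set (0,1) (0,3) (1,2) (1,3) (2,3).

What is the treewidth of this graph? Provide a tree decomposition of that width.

The largest bag has 3 vertices, giving width 2; this decomposition certifies tw(G) ≤ 2. Conversely, {0, 1, 3} is a clique of size 3, and the vertices of any clique must share a bag in every tree decomposition; so some bag has ≥ 3 vertices and tw(G) ≥ 2. The upper and lower bounds meet at 2, so that is the treewidth.

Treewidth 2.
Bags: B1 = {1, 2, 3}  B2 = {0, 1, 3}
Tree: B1–B2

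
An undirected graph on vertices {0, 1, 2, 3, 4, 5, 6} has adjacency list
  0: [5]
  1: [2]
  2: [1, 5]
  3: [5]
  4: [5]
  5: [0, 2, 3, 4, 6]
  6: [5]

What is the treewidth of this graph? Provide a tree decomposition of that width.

Each bag holds 2 vertices, so the decomposition has width 1, which upper-bounds the treewidth. Since G has at least one edge (e.g. 6–5), it is not an edgeless graph, so tw(G) ≥ 1. Hence tw(G) = 1 exactly.

Treewidth 1.
One optimal decomposition is:
Bags: B1 = {5, 6}  B2 = {3, 5}  B3 = {2, 5}  B4 = {0, 5}  B5 = {4, 5}  B6 = {1, 2}
Tree: B1–B2, B1–B3, B1–B4, B2–B5, B3–B6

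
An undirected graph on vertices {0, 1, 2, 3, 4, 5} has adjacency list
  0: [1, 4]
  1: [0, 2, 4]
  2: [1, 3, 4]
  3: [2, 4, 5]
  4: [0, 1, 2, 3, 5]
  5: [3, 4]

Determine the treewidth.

2

A width-2 tree decomposition is:
Bags: B1 = {2, 3, 4}  B2 = {1, 2, 4}  B3 = {3, 4, 5}  B4 = {0, 1, 4}
Tree: B1–B2, B1–B3, B2–B4
Each bag holds 3 vertices, so the decomposition has width 2, which upper-bounds the treewidth. Conversely, {0, 1, 4} is a clique of size 3, and the vertices of any clique must share a bag in every tree decomposition; so some bag has ≥ 3 vertices and tw(G) ≥ 2. The upper and lower bounds meet at 2, so that is the treewidth.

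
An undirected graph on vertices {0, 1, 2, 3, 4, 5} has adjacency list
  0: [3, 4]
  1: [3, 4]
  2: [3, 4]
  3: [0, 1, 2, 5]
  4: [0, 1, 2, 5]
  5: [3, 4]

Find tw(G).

2

A width-2 tree decomposition is:
Bags: B1 = {2, 3, 4}  B2 = {0, 3, 4}  B3 = {3, 4, 5}  B4 = {1, 3, 4}
Tree: B1–B2, B2–B3, B3–B4
Every bag has size at most 3, so the width is 3 − 1 = 2 and tw(G) ≤ 2. Since 3–2–4–0–3 is a cycle in G, G is not acyclic. Forests are exactly the graphs of treewidth ≤ 1, so tw(G) ≥ 2. Combining the bounds, tw(G) = 2.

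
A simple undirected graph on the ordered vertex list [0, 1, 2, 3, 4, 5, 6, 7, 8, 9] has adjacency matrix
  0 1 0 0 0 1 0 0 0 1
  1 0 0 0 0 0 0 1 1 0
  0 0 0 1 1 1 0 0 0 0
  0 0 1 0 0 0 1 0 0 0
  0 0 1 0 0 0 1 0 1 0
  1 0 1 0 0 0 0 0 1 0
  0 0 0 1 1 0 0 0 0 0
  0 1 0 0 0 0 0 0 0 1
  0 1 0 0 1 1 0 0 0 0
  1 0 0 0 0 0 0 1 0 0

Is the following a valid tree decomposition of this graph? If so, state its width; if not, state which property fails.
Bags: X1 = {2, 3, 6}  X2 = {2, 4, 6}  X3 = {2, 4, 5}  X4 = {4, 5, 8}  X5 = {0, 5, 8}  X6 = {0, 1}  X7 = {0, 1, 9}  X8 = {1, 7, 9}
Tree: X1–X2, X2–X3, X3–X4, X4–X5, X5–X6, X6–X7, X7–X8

No — edge (8,1) lies in no bag.

A tree decomposition must satisfy three properties: every vertex lies in some bag; for every edge, both endpoints lie together in some bag; and for every vertex, the bags containing it form a connected subtree. Here edge (8,1) lies in no bag, so the decomposition is invalid.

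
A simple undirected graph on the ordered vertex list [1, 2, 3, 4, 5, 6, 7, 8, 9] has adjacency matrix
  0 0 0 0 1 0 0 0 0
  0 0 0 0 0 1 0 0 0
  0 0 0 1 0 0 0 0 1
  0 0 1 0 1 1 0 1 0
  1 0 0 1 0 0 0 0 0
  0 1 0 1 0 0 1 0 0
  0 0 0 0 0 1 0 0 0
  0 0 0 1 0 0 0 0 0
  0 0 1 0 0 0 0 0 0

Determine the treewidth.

A width-1 tree decomposition is:
Bags: B1 = {4, 8}  B2 = {3, 4}  B3 = {4, 6}  B4 = {4, 5}  B5 = {2, 6}  B6 = {1, 5}  B7 = {6, 7}  B8 = {3, 9}
Tree: B1–B2, B2–B3, B2–B4, B3–B5, B4–B6, B3–B7, B2–B8
Every bag has size at most 2, so the width is 2 − 1 = 1 and tw(G) ≤ 1. Any graph with an edge has treewidth ≥ 1, and G has the edge 4–8. Combining the bounds, tw(G) = 1.

1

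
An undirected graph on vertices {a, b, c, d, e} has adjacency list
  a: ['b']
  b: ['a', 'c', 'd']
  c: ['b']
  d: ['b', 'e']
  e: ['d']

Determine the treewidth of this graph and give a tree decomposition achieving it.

Treewidth 1.
Bags: B1 = {b, d}  B2 = {a, b}  B3 = {d, e}  B4 = {b, c}
Tree: B1–B2, B1–B3, B1–B4

Every bag has size at most 2, so the width is 2 − 1 = 1 and tw(G) ≤ 1. G has an edge, so its treewidth is at least 1. Therefore the treewidth is 1.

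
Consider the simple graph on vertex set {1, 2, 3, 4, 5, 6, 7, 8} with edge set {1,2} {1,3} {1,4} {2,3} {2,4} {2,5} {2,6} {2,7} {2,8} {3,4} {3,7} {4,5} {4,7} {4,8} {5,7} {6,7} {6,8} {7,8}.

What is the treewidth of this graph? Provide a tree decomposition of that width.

Treewidth 3.
One optimal decomposition is:
Bags: B1 = {2, 6, 7, 8}  B2 = {2, 4, 7, 8}  B3 = {2, 4, 5, 7}  B4 = {2, 3, 4, 7}  B5 = {1, 2, 3, 4}
Tree: B1–B2, B2–B3, B2–B4, B4–B5

Each bag holds 4 vertices, so the decomposition has width 3, which upper-bounds the treewidth. For the lower bound, the 4 vertices {1, 2, 3, 4} are pairwise adjacent, and any tree decomposition puts a clique entirely inside one bag — forcing width ≥ 3. Hence tw(G) = 3 exactly.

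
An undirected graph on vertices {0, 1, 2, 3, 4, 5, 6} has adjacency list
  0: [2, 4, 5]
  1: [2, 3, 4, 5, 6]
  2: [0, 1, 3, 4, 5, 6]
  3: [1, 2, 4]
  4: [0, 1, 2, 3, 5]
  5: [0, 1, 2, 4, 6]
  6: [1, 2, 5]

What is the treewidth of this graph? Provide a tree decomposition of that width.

Treewidth 3.
One such decomposition:
Bags: B1 = {1, 2, 4, 5}  B2 = {1, 2, 5, 6}  B3 = {0, 2, 4, 5}  B4 = {1, 2, 3, 4}
Tree: B1–B2, B1–B3, B1–B4

The largest bag has 4 vertices, giving width 3; this decomposition certifies tw(G) ≤ 3. Conversely, {0, 2, 4, 5} is a clique of size 4, and the vertices of any clique must share a bag in every tree decomposition; so some bag has ≥ 4 vertices and tw(G) ≥ 3. Hence tw(G) = 3 exactly.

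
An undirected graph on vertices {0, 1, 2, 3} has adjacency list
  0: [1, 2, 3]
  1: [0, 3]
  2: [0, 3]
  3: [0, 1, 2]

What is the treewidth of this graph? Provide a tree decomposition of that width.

Treewidth 2.
One such decomposition:
Bags: B1 = {0, 2, 3}  B2 = {0, 1, 3}
Tree: B1–B2

Each bag holds 3 vertices, so the decomposition has width 2, which upper-bounds the treewidth. For the lower bound, the 3 vertices {0, 1, 3} are pairwise adjacent, and any tree decomposition puts a clique entirely inside one bag — forcing width ≥ 2. Hence tw(G) = 2 exactly.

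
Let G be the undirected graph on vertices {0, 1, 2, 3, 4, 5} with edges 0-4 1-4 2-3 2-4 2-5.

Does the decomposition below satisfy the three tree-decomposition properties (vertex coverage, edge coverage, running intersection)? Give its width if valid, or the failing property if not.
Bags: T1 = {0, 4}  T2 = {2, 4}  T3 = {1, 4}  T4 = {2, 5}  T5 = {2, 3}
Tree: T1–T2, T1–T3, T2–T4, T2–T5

Yes; width 1.

Vertex coverage: the bags together contain {0, 1, 2, 3, 4, 5}, the full vertex set. Edge coverage: each edge of G has both endpoints in at least one bag. Running intersection: for every vertex, the bags containing it form a connected subtree. All three properties hold, so this is a valid tree decomposition of width max|bag| − 1 = 1, and hence tw(G) ≤ 1.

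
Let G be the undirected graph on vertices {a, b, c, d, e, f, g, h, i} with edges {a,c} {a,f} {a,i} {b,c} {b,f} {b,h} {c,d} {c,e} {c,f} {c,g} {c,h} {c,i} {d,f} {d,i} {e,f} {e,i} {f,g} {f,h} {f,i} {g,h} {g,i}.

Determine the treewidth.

A width-3 tree decomposition is:
Bags: B1 = {c, d, f, i}  B2 = {a, c, f, i}  B3 = {c, f, g, i}  B4 = {c, f, g, h}  B5 = {b, c, f, h}  B6 = {c, e, f, i}
Tree: B1–B2, B2–B3, B3–B4, B4–B5, B3–B6
The largest bag has 4 vertices, giving width 3; this decomposition certifies tw(G) ≤ 3. Conversely, {c, f, g, h} is a clique of size 4, and the vertices of any clique must share a bag in every tree decomposition; so some bag has ≥ 4 vertices and tw(G) ≥ 3. Therefore the treewidth is 3.

3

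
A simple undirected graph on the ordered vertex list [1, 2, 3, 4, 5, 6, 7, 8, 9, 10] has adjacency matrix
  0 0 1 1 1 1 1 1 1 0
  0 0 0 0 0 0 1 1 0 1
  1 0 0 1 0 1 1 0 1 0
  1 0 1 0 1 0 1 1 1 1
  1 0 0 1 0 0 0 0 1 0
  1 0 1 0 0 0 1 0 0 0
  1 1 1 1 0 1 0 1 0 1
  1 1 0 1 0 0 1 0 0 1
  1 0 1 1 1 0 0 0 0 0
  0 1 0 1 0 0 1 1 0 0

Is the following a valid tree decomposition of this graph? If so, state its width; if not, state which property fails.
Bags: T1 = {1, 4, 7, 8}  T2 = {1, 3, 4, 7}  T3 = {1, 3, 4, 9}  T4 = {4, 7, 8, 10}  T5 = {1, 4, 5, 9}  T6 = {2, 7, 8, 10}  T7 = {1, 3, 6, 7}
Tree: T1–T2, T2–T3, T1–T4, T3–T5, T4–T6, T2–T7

Vertex coverage: the bags together contain {1, 2, 3, 4, 5, 6, 7, 8, 9, 10}, the full vertex set. Edge coverage: each edge of G has both endpoints in at least one bag. Running intersection: for every vertex, the bags containing it form a connected subtree. All three properties hold, so this is a valid tree decomposition of width max|bag| − 1 = 3, and hence tw(G) ≤ 3.

Yes; width 3.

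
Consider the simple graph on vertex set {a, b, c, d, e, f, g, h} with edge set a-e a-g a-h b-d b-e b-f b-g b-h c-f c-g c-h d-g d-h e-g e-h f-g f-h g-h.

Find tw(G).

3

A width-3 tree decomposition is:
Bags: B1 = {b, f, g, h}  B2 = {b, e, g, h}  B3 = {c, f, g, h}  B4 = {a, e, g, h}  B5 = {b, d, g, h}
Tree: B1–B2, B1–B3, B2–B4, B1–B5
Each bag holds 4 vertices, so the decomposition has width 3, which upper-bounds the treewidth. Conversely, {c, f, g, h} is a clique of size 4, and the vertices of any clique must share a bag in every tree decomposition; so some bag has ≥ 4 vertices and tw(G) ≥ 3. Combining the bounds, tw(G) = 3.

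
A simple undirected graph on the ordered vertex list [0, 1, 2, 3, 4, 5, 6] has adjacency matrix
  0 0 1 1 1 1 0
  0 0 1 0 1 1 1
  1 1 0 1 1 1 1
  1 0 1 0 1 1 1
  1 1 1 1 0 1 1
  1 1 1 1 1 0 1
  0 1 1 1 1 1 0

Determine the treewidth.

A width-4 tree decomposition is:
Bags: B1 = {2, 3, 4, 5, 6}  B2 = {1, 2, 4, 5, 6}  B3 = {0, 2, 3, 4, 5}
Tree: B1–B2, B1–B3
Every bag has size at most 5, so the width is 5 − 1 = 4 and tw(G) ≤ 4. For the lower bound, the 5 vertices {1, 2, 4, 5, 6} are pairwise adjacent, and any tree decomposition puts a clique entirely inside one bag — forcing width ≥ 4. Hence tw(G) = 4 exactly.

4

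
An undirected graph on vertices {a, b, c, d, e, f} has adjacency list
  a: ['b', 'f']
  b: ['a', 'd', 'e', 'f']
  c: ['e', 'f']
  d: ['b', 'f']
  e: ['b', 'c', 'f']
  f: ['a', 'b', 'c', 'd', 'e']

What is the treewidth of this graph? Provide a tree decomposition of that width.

The largest bag has 3 vertices, giving width 2; this decomposition certifies tw(G) ≤ 2. Conversely, {c, e, f} is a clique of size 3, and the vertices of any clique must share a bag in every tree decomposition; so some bag has ≥ 3 vertices and tw(G) ≥ 2. Combining the bounds, tw(G) = 2.

Treewidth 2.
Bags: B1 = {b, d, f}  B2 = {b, e, f}  B3 = {a, b, f}  B4 = {c, e, f}
Tree: B1–B2, B2–B3, B2–B4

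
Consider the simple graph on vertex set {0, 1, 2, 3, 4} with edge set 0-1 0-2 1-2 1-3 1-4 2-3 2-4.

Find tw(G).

2

A width-2 tree decomposition is:
Bags: B1 = {1, 2, 3}  B2 = {1, 2, 4}  B3 = {0, 1, 2}
Tree: B1–B2, B2–B3
Each bag holds 3 vertices, so the decomposition has width 2, which upper-bounds the treewidth. Conversely, {0, 1, 2} is a clique of size 3, and the vertices of any clique must share a bag in every tree decomposition; so some bag has ≥ 3 vertices and tw(G) ≥ 2. Hence tw(G) = 2 exactly.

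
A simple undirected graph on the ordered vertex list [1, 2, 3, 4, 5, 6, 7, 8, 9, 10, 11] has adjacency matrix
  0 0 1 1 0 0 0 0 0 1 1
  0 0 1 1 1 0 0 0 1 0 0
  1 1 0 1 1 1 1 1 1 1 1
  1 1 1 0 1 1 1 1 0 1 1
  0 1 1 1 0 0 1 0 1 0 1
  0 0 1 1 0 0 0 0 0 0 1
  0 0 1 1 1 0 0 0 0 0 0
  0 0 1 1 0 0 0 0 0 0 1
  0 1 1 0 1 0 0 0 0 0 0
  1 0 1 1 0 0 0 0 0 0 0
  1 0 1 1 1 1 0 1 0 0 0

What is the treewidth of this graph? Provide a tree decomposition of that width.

Each bag holds 4 vertices, so the decomposition has width 3, which upper-bounds the treewidth. On the other hand G contains the 4-clique {2, 3, 5, 9}. A clique must lie in a single bag of any decomposition, so no decomposition can have width below 3. The upper and lower bounds meet at 3, so that is the treewidth.

Treewidth 3.
One such decomposition:
Bags: B1 = {2, 3, 4, 5}  B2 = {3, 4, 5, 11}  B3 = {3, 4, 6, 11}  B4 = {3, 4, 5, 7}  B5 = {2, 3, 5, 9}  B6 = {1, 3, 4, 11}  B7 = {3, 4, 8, 11}  B8 = {1, 3, 4, 10}
Tree: B1–B2, B2–B3, B2–B4, B1–B5, B3–B6, B6–B7, B6–B8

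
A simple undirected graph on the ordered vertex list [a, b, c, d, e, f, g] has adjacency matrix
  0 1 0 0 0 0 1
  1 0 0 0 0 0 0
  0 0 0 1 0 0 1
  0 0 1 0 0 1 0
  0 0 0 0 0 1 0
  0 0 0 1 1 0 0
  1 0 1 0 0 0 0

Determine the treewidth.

1

A width-1 tree decomposition is:
Bags: B1 = {a, b}  B2 = {a, g}  B3 = {c, g}  B4 = {c, d}  B5 = {d, f}  B6 = {e, f}
Tree: B1–B2, B2–B3, B3–B4, B4–B5, B5–B6
The largest bag has 2 vertices, giving width 1; this decomposition certifies tw(G) ≤ 1. Since G has at least one edge (e.g. b–a), it is not an edgeless graph, so tw(G) ≥ 1. Hence tw(G) = 1 exactly.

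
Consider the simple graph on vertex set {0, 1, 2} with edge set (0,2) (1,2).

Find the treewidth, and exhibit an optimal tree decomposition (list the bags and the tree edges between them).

Treewidth 1.
Bags: B1 = {0, 2}  B2 = {1, 2}
Tree: B1–B2

The largest bag has 2 vertices, giving width 1; this decomposition certifies tw(G) ≤ 1. Since G has at least one edge (e.g. 0–2), it is not an edgeless graph, so tw(G) ≥ 1. Therefore the treewidth is 1.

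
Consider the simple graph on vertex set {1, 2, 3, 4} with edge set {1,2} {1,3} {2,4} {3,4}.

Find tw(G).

2

A width-2 tree decomposition is:
Bags: B1 = {1, 2, 4}  B2 = {1, 3, 4}
Tree: B1–B2
Each bag holds 3 vertices, so the decomposition has width 2, which upper-bounds the treewidth. The edges 4–2–1–3–4 form a cycle, so G is not a tree and its treewidth is at least 2. The upper and lower bounds meet at 2, so that is the treewidth.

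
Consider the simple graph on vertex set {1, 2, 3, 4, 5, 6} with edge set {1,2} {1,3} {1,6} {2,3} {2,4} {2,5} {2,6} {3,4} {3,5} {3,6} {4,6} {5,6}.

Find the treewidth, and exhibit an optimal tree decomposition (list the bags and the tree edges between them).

Every bag has size at most 4, so the width is 4 − 1 = 3 and tw(G) ≤ 3. Conversely, {1, 2, 3, 6} is a clique of size 4, and the vertices of any clique must share a bag in every tree decomposition; so some bag has ≥ 4 vertices and tw(G) ≥ 3. Combining the bounds, tw(G) = 3.

Treewidth 3.
One such decomposition:
Bags: B1 = {2, 3, 4, 6}  B2 = {2, 3, 5, 6}  B3 = {1, 2, 3, 6}
Tree: B1–B2, B1–B3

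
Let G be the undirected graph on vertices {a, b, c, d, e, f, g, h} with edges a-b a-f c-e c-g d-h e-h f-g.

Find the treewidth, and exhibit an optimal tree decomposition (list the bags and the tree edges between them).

Treewidth 1.
One such decomposition:
Bags: B1 = {a, b}  B2 = {a, f}  B3 = {f, g}  B4 = {c, g}  B5 = {c, e}  B6 = {e, h}  B7 = {d, h}
Tree: B1–B2, B2–B3, B3–B4, B4–B5, B5–B6, B6–B7

The largest bag has 2 vertices, giving width 1; this decomposition certifies tw(G) ≤ 1. Any graph with an edge has treewidth ≥ 1, and G has the edge b–a. Hence tw(G) = 1 exactly.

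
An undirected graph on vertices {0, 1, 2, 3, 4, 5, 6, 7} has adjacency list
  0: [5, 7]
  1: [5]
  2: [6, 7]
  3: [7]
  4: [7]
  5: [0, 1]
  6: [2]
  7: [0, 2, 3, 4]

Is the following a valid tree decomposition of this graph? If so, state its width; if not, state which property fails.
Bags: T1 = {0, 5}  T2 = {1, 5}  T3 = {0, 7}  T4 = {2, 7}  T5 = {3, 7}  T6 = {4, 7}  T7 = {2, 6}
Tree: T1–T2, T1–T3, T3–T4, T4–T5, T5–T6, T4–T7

Vertex coverage: the bags together contain {0, 1, 2, 3, 4, 5, 6, 7}, the full vertex set. Edge coverage: each edge of G has both endpoints in at least one bag. Running intersection: for every vertex, the bags containing it form a connected subtree. All three properties hold, so this is a valid tree decomposition of width max|bag| − 1 = 1, and hence tw(G) ≤ 1.

Yes; width 1.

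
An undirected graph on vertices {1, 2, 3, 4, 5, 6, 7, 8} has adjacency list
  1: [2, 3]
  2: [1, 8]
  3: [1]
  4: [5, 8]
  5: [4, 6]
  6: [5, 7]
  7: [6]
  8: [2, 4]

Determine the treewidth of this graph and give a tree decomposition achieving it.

Treewidth 1.
One such decomposition:
Bags: B1 = {6, 7}  B2 = {5, 6}  B3 = {4, 5}  B4 = {4, 8}  B5 = {2, 8}  B6 = {1, 2}  B7 = {1, 3}
Tree: B1–B2, B2–B3, B3–B4, B4–B5, B5–B6, B6–B7

Every bag has size at most 2, so the width is 2 − 1 = 1 and tw(G) ≤ 1. G has an edge, so its treewidth is at least 1. The upper and lower bounds meet at 1, so that is the treewidth.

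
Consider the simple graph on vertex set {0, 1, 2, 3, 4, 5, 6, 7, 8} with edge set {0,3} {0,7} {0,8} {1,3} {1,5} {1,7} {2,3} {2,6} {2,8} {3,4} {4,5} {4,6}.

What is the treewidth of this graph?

3

A width-3 tree decomposition is:
Bags: B1 = {0, 1, 7, 8}  B2 = {0, 1, 3, 8}  B3 = {1, 2, 3, 8}  B4 = {1, 2, 3, 5}  B5 = {2, 3, 4, 5}  B6 = {2, 4, 5, 6}
Tree: B1–B2, B2–B3, B3–B4, B4–B5, B5–B6
Each bag holds 4 vertices, so the decomposition has width 3, which upper-bounds the treewidth. For the lower bound: the 4 vertex sets {0,7,8}, {1}, {3}, {2,4,5,6} are disjoint, each induces a connected subgraph, and every pair is joined by at least one edge of G. Contracting each set to a single vertex therefore yields K_{4} as a minor, and since treewidth is minor-monotone, tw(G) ≥ tw(K_{4}) = 3. Therefore the treewidth is 3.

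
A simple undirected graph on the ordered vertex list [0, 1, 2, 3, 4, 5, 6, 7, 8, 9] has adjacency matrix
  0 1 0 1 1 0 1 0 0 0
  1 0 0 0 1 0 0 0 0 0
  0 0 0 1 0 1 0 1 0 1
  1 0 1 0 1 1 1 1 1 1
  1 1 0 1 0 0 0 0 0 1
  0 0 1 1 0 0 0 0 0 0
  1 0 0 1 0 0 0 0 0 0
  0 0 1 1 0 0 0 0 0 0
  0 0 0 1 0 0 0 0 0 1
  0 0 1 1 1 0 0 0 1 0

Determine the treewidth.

2

A width-2 tree decomposition is:
Bags: B1 = {0, 3, 4}  B2 = {0, 1, 4}  B3 = {3, 4, 9}  B4 = {2, 3, 9}  B5 = {0, 3, 6}  B6 = {2, 3, 5}  B7 = {3, 8, 9}  B8 = {2, 3, 7}
Tree: B1–B2, B1–B3, B3–B4, B1–B5, B4–B6, B4–B7, B6–B8
Each bag holds 3 vertices, so the decomposition has width 2, which upper-bounds the treewidth. Conversely, {0, 1, 4} is a clique of size 3, and the vertices of any clique must share a bag in every tree decomposition; so some bag has ≥ 3 vertices and tw(G) ≥ 2. Hence tw(G) = 2 exactly.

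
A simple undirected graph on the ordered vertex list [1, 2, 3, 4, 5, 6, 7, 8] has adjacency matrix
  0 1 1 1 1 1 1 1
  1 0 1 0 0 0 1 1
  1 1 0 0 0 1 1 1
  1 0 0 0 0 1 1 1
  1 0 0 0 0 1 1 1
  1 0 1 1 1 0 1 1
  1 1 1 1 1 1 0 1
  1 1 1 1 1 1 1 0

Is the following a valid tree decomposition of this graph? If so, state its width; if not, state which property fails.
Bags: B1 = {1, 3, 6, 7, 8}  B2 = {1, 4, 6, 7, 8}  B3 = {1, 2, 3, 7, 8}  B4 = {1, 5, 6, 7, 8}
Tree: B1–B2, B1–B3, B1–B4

Yes; width 4.

Vertex coverage: the bags together contain {1, 2, 3, 4, 5, 6, 7, 8}, the full vertex set. Edge coverage: each edge of G has both endpoints in at least one bag. Running intersection: for every vertex, the bags containing it form a connected subtree. All three properties hold, so this is a valid tree decomposition of width max|bag| − 1 = 4, and hence tw(G) ≤ 4.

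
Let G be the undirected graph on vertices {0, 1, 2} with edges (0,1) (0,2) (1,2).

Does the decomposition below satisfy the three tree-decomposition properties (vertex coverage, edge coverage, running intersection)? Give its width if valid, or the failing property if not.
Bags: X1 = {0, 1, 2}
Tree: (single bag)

Every vertex of G appears in some bag (union = {0, 1, 2}); every edge is covered by a bag; and for each vertex v the set of bags containing v is connected in the bag tree. The decomposition is therefore valid. The largest bag has 3 vertices, so the width is 2.

Yes; width 2.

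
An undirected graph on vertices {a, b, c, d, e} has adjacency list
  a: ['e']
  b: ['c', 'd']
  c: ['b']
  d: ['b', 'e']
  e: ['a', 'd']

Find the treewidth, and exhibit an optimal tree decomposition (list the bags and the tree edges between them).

The largest bag has 2 vertices, giving width 1; this decomposition certifies tw(G) ≤ 1. Since G has at least one edge (e.g. c–b), it is not an edgeless graph, so tw(G) ≥ 1. Combining the bounds, tw(G) = 1.

Treewidth 1.
Bags: B1 = {b, c}  B2 = {b, d}  B3 = {d, e}  B4 = {a, e}
Tree: B1–B2, B2–B3, B3–B4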